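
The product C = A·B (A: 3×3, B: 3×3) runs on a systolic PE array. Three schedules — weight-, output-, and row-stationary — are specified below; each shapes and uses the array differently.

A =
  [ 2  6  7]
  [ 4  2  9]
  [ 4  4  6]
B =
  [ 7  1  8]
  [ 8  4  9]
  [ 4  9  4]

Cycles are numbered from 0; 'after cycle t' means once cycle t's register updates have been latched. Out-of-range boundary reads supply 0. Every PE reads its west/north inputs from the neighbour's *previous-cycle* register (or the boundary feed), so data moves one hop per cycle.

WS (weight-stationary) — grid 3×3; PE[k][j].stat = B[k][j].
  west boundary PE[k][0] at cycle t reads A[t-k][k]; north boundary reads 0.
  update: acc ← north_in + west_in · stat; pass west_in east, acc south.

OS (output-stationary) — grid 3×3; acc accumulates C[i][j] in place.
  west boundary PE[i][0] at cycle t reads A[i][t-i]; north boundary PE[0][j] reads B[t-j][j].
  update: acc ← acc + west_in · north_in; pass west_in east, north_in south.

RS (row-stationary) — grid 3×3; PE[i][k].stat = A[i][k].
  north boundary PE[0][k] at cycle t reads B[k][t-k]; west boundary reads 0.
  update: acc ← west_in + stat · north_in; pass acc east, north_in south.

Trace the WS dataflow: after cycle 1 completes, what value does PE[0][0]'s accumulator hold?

WS on a 3×3 grid — tracing PE[0][0] and its feeders:
  step 0 · PE0,0: acc=14; fwd→2 fwd↓14
  step 1 · PE0,0: acc=28; fwd→4 fwd↓28

PE[0][0].acc = 28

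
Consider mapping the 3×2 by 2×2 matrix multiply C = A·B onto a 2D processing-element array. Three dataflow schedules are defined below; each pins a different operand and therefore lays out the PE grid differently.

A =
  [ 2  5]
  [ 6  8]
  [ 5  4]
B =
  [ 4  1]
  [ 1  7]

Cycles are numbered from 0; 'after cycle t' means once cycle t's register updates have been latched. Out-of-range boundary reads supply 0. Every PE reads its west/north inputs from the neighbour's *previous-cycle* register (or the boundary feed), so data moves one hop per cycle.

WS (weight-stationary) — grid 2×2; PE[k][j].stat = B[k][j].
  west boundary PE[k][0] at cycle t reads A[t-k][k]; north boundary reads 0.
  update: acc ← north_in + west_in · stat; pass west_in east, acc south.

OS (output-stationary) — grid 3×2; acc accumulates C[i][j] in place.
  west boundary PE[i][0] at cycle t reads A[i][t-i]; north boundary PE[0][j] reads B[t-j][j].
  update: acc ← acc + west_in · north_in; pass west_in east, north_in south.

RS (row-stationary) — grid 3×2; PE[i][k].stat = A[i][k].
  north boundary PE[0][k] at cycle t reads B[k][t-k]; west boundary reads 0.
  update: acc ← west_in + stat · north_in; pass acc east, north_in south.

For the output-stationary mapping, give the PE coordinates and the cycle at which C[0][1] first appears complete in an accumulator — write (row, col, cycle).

(row, col, cycle) = (0, 1, 2)

OS: C[0][1] accumulates in PE[0][1]:
  after 0 — PE[0][1] acc=0, pass-E 0, pass-S 0
  after 1 — PE[0][1] acc=2, pass-E 2, pass-S 1
  after 2 — PE[0][1] acc=37, pass-E 5, pass-S 7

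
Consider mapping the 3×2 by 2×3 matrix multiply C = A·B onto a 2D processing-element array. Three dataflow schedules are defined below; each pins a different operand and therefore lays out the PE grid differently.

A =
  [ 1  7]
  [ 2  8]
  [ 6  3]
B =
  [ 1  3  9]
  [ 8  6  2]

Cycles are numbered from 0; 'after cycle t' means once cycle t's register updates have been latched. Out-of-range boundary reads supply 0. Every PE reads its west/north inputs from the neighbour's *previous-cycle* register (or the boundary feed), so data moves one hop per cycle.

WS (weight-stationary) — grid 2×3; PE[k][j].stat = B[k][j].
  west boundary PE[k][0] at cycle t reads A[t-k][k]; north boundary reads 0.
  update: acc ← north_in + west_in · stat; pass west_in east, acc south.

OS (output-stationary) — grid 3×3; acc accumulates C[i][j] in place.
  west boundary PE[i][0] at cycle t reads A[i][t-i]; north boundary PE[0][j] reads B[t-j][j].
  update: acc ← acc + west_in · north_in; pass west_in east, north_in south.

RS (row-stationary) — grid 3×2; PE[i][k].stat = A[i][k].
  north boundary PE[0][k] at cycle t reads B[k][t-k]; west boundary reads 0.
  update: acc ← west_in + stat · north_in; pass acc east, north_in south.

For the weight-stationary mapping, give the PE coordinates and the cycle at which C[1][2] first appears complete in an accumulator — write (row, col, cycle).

(row, col, cycle) = (1, 2, 4)

Under WS, C[1][2] lands at PE[1][2]:
  c0 r1c2: 0 / 0 / 0
  c1 r1c2: 0 / 0 / 0
  c2 r1c2: 0 / 0 / 0
  c3 r1c2: 23 / 7 / 23
  c4 r1c2: 34 / 8 / 34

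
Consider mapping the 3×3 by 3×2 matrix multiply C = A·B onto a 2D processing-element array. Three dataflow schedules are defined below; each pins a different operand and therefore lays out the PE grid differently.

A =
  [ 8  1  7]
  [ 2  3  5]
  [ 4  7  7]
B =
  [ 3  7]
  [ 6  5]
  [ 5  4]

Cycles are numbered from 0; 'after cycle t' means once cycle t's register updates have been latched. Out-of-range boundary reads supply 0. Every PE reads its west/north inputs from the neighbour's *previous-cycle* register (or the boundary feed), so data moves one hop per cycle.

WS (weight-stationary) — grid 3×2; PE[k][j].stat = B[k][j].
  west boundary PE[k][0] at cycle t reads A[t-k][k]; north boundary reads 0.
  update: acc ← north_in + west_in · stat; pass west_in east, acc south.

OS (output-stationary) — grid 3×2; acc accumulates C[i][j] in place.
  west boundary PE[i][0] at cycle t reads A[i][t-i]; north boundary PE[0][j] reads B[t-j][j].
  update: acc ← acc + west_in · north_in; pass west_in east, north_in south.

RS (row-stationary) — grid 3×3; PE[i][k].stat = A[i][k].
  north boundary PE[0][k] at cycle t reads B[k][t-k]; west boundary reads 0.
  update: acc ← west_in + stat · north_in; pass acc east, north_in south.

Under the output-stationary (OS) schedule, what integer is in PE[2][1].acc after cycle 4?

PE[2][1].acc = 63

OS 3×2: PE[2][1] cycle-by-cycle (with neighbour feeds):
  0: (1,1).acc=0  regs=<0,0>
  0: (2,0).acc=0  regs=<0,0>
  0: (2,1).acc=0  regs=<0,0>
  1: (1,1).acc=0  regs=<0,0>
  1: (2,0).acc=0  regs=<0,0>
  1: (2,1).acc=0  regs=<0,0>
  2: (1,1).acc=14  regs=<2,7>
  2: (2,0).acc=12  regs=<4,3>
  2: (2,1).acc=0  regs=<0,0>
  3: (1,1).acc=29  regs=<3,5>
  3: (2,0).acc=54  regs=<7,6>
  3: (2,1).acc=28  regs=<4,7>
  4: (1,1).acc=49  regs=<5,4>
  4: (2,0).acc=89  regs=<7,5>
  4: (2,1).acc=63  regs=<7,5>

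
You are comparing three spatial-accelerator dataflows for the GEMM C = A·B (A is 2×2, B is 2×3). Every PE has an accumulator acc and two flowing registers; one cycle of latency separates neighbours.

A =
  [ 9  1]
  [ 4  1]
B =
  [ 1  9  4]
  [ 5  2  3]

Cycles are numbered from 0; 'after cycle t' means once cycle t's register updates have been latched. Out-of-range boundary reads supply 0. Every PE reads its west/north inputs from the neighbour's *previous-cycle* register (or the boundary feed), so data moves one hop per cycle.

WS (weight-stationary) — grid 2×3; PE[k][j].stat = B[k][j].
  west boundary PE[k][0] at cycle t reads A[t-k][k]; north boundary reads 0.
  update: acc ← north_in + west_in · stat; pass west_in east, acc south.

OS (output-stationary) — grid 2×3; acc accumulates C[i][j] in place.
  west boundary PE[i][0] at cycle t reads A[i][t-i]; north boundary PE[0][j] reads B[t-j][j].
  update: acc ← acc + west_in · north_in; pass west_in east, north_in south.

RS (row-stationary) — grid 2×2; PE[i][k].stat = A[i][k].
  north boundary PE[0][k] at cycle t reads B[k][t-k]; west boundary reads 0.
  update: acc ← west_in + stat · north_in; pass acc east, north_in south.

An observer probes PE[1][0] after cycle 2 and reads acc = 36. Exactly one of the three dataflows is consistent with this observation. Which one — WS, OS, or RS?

WS [2×3] PE[1][0] across cycles:
  0: (1,0).acc=0  regs=<0,0>
  1: (1,0).acc=14  regs=<1,14>
  2: (1,0).acc=9  regs=<1,9>
OS [2×3] PE[1][0] across cycles:
  0: (1,0).acc=0  regs=<0,0>
  1: (1,0).acc=4  regs=<4,1>
  2: (1,0).acc=9  regs=<1,5>
RS [2×2] PE[1][0] across cycles:
  0: (1,0).acc=0  regs=<0,0>
  1: (1,0).acc=4  regs=<4,1>
  2: (1,0).acc=36  regs=<36,9>

dataflow = RS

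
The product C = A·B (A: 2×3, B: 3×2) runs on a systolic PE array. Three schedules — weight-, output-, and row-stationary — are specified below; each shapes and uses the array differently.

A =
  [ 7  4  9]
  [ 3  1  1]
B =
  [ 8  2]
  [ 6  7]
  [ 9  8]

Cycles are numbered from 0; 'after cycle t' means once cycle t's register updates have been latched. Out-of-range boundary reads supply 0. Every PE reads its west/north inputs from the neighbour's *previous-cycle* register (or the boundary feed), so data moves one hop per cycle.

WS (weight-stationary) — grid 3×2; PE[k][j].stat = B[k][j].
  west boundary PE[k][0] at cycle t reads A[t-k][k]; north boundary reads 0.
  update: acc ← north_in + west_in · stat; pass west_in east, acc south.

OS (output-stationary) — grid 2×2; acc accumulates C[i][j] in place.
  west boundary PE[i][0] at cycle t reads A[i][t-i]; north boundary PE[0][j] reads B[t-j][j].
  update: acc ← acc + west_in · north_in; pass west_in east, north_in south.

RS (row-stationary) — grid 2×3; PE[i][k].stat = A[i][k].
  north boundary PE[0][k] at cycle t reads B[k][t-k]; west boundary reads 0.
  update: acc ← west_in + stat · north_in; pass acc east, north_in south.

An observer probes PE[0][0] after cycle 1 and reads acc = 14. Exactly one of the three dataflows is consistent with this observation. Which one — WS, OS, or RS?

dataflow = RS

Under WS (3×2), PE[0][0]:
  @0  [0,0]  acc 56  |  →7  ↓56
  @1  [0,0]  acc 24  |  →3  ↓24
Under OS (2×2), PE[0][0]:
  @0  [0,0]  acc 56  |  →7  ↓8
  @1  [0,0]  acc 80  |  →4  ↓6
Under RS (2×3), PE[0][0]:
  @0  [0,0]  acc 56  |  →56  ↓8
  @1  [0,0]  acc 14  |  →14  ↓2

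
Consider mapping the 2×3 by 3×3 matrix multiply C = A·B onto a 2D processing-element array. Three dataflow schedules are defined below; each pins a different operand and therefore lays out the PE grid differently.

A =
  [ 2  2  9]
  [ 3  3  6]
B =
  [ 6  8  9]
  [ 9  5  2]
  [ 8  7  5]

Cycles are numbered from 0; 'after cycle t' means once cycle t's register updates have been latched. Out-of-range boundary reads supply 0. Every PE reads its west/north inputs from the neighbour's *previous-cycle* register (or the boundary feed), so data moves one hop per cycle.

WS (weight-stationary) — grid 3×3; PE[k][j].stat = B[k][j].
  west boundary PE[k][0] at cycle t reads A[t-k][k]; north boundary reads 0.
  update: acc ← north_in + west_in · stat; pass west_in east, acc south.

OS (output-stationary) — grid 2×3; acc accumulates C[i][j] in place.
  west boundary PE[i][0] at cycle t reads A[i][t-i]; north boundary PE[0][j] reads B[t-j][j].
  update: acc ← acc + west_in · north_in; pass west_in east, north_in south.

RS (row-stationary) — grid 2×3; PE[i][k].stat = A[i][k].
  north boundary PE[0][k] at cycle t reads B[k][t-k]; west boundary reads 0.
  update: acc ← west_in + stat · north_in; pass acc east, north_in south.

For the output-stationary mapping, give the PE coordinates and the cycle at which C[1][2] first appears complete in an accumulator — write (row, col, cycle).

(row, col, cycle) = (1, 2, 5)

OS — PE[1][2] is where C[1][2] collects:
  cycle 0: PE[1][2] → acc 0, east 0, south 0
  cycle 1: PE[1][2] → acc 0, east 0, south 0
  cycle 2: PE[1][2] → acc 0, east 0, south 0
  cycle 3: PE[1][2] → acc 27, east 3, south 9
  cycle 4: PE[1][2] → acc 33, east 3, south 2
  cycle 5: PE[1][2] → acc 63, east 6, south 5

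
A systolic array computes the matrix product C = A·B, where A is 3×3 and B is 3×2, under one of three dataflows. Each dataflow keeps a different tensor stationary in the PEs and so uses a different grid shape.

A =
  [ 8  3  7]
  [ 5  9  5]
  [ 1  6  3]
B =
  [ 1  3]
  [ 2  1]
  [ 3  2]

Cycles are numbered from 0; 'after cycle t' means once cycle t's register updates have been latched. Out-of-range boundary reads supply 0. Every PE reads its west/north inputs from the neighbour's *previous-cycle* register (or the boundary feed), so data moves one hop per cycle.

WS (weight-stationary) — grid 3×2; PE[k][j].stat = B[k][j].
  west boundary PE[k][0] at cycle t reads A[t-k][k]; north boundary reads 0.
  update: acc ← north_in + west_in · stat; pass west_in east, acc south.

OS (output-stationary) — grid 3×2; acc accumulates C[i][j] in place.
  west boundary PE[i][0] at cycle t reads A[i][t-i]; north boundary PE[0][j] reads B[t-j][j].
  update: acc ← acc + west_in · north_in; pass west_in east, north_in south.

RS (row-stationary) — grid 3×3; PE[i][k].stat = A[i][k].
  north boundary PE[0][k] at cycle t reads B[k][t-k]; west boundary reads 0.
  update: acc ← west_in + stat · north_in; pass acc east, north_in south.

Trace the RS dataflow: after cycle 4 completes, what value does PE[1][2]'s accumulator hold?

PE[1][2].acc = 34

RS (3×3). Following PE[1][2] plus its west/north inputs:
  step 0 · PE0,2: acc=0; fwd→0 fwd↓0
  step 0 · PE1,1: acc=0; fwd→0 fwd↓0
  step 0 · PE1,2: acc=0; fwd→0 fwd↓0
  step 1 · PE0,2: acc=0; fwd→0 fwd↓0
  step 1 · PE1,1: acc=0; fwd→0 fwd↓0
  step 1 · PE1,2: acc=0; fwd→0 fwd↓0
  step 2 · PE0,2: acc=35; fwd→35 fwd↓3
  step 2 · PE1,1: acc=23; fwd→23 fwd↓2
  step 2 · PE1,2: acc=0; fwd→0 fwd↓0
  step 3 · PE0,2: acc=41; fwd→41 fwd↓2
  step 3 · PE1,1: acc=24; fwd→24 fwd↓1
  step 3 · PE1,2: acc=38; fwd→38 fwd↓3
  step 4 · PE0,2: acc=0; fwd→0 fwd↓0
  step 4 · PE1,1: acc=0; fwd→0 fwd↓0
  step 4 · PE1,2: acc=34; fwd→34 fwd↓2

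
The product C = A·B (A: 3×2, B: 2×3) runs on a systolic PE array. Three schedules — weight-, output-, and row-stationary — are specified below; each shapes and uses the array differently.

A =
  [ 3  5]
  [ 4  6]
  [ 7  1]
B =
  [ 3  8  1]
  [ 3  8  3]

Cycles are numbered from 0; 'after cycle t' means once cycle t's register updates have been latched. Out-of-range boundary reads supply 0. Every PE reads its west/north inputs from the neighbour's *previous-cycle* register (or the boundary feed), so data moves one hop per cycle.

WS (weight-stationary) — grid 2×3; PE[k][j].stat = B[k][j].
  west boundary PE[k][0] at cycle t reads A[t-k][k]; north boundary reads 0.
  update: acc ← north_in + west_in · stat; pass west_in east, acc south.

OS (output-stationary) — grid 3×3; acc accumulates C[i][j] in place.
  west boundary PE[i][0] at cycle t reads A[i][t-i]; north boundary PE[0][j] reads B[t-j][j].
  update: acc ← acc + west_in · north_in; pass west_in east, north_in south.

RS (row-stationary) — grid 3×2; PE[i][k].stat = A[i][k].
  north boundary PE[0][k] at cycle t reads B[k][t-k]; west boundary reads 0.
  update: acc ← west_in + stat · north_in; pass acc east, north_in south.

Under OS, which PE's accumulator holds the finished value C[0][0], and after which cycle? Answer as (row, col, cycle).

(row, col, cycle) = (0, 0, 1)

OS — PE[0][0] is where C[0][0] collects:
  after 0 — PE[0][0] acc=9, pass-E 3, pass-S 3
  after 1 — PE[0][0] acc=24, pass-E 5, pass-S 3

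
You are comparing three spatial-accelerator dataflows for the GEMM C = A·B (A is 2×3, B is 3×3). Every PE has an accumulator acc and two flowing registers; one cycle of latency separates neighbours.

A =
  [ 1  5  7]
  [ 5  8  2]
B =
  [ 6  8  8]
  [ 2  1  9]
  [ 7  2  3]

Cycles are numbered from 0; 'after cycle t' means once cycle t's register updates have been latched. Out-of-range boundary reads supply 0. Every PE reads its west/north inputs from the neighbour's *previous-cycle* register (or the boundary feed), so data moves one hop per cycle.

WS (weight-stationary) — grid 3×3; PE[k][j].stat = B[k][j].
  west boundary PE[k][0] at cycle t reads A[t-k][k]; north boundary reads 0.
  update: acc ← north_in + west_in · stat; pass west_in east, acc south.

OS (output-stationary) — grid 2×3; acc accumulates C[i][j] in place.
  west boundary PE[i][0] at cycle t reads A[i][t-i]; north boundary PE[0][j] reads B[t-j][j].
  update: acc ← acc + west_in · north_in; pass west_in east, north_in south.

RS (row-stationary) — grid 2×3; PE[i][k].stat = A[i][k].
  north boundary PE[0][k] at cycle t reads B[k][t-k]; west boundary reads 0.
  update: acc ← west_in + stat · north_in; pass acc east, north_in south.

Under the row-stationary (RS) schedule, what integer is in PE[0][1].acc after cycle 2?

RS (2×3). Following PE[0][1] plus its west/north inputs:
  t=0 PE[0][0]: acc=6 h=6 v=6
  t=0 PE[0][1]: acc=0 h=0 v=0
  t=1 PE[0][0]: acc=8 h=8 v=8
  t=1 PE[0][1]: acc=16 h=16 v=2
  t=2 PE[0][0]: acc=8 h=8 v=8
  t=2 PE[0][1]: acc=13 h=13 v=1

PE[0][1].acc = 13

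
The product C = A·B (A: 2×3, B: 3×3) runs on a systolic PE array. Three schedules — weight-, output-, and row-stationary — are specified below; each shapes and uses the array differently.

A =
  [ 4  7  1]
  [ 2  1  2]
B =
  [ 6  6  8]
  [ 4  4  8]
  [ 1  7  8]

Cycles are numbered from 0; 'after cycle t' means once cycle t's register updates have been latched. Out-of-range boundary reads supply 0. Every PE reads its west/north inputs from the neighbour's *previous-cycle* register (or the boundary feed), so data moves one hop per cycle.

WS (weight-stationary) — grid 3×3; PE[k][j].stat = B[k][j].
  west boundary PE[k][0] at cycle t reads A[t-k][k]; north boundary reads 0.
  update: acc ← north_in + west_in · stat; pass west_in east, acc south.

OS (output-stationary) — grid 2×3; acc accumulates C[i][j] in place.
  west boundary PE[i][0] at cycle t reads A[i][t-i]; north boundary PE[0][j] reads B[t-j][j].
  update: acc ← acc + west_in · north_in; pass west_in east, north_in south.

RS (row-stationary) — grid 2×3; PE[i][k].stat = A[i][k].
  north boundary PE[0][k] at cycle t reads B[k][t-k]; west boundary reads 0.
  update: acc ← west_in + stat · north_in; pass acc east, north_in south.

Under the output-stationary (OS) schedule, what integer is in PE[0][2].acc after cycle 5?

PE[0][2].acc = 96

OS on a 2×3 grid — tracing PE[0][2] and its feeders:
  after 0 — PE[0][1] acc=0, pass-E 0, pass-S 0
  after 0 — PE[0][2] acc=0, pass-E 0, pass-S 0
  after 1 — PE[0][1] acc=24, pass-E 4, pass-S 6
  after 1 — PE[0][2] acc=0, pass-E 0, pass-S 0
  after 2 — PE[0][1] acc=52, pass-E 7, pass-S 4
  after 2 — PE[0][2] acc=32, pass-E 4, pass-S 8
  after 3 — PE[0][1] acc=59, pass-E 1, pass-S 7
  after 3 — PE[0][2] acc=88, pass-E 7, pass-S 8
  after 4 — PE[0][1] acc=59, pass-E 0, pass-S 0
  after 4 — PE[0][2] acc=96, pass-E 1, pass-S 8
  after 5 — PE[0][1] acc=59, pass-E 0, pass-S 0
  after 5 — PE[0][2] acc=96, pass-E 0, pass-S 0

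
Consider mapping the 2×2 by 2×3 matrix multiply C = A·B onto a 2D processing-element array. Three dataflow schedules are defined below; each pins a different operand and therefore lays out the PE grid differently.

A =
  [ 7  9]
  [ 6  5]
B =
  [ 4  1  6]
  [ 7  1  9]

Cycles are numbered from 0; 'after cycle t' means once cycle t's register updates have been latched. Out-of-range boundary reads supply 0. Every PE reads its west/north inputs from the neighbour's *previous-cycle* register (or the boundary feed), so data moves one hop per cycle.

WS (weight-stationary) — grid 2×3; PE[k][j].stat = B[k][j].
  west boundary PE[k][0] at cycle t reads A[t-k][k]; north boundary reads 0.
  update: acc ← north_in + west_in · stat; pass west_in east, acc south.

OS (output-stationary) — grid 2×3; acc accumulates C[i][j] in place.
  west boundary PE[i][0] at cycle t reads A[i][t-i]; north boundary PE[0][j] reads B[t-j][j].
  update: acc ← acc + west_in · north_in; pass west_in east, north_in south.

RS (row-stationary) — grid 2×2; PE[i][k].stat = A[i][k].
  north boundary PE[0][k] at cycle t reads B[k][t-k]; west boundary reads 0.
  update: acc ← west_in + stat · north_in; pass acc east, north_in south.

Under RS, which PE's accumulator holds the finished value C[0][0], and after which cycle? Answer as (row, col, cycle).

Under RS, C[0][0] lands at PE[0][1]:
  step 0 · PE0,1: acc=0; fwd→0 fwd↓0
  step 1 · PE0,1: acc=91; fwd→91 fwd↓7

(row, col, cycle) = (0, 1, 1)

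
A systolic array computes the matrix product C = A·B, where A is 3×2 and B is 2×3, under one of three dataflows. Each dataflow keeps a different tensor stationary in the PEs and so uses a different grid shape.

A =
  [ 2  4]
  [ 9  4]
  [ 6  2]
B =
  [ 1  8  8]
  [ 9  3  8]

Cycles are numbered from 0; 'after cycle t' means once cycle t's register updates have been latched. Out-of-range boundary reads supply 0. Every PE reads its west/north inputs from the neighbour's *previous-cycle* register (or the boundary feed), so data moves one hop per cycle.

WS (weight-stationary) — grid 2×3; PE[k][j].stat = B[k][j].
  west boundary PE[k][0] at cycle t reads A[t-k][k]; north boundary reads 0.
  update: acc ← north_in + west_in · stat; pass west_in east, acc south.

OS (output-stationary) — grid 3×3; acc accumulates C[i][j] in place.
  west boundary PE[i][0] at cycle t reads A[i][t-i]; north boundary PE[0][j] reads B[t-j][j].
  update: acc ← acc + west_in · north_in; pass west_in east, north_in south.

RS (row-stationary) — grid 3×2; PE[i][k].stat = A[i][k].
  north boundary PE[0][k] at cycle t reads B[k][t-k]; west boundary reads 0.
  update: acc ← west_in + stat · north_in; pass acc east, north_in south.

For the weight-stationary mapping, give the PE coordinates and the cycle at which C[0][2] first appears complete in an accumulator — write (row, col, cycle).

(row, col, cycle) = (1, 2, 3)

WS: C[0][2] accumulates in PE[1][2]:
  [0] (1,2) acc=0 (h:0 v:0)
  [1] (1,2) acc=0 (h:0 v:0)
  [2] (1,2) acc=0 (h:0 v:0)
  [3] (1,2) acc=48 (h:4 v:48)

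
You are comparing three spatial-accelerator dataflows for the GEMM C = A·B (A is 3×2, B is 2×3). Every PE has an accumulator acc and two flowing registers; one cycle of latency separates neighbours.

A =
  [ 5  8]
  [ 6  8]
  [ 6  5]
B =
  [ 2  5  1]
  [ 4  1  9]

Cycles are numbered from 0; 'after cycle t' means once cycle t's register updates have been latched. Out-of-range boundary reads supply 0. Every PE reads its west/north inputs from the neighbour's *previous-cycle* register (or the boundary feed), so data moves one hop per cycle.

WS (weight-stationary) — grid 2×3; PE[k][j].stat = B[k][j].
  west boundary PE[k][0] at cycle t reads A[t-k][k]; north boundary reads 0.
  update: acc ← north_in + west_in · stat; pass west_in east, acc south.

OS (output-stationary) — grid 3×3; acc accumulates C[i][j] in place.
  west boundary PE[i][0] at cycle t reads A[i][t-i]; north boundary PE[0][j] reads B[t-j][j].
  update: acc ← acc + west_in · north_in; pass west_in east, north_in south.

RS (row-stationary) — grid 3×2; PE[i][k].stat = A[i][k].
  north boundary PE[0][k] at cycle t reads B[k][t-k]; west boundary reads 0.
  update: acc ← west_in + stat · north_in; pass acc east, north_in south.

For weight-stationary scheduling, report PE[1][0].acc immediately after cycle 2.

Tracing WS — 2×3 array, target PE[1][0]:
  after 0 — PE[0][0] acc=10, pass-E 5, pass-S 10
  after 0 — PE[1][0] acc=0, pass-E 0, pass-S 0
  after 1 — PE[0][0] acc=12, pass-E 6, pass-S 12
  after 1 — PE[1][0] acc=42, pass-E 8, pass-S 42
  after 2 — PE[0][0] acc=12, pass-E 6, pass-S 12
  after 2 — PE[1][0] acc=44, pass-E 8, pass-S 44

PE[1][0].acc = 44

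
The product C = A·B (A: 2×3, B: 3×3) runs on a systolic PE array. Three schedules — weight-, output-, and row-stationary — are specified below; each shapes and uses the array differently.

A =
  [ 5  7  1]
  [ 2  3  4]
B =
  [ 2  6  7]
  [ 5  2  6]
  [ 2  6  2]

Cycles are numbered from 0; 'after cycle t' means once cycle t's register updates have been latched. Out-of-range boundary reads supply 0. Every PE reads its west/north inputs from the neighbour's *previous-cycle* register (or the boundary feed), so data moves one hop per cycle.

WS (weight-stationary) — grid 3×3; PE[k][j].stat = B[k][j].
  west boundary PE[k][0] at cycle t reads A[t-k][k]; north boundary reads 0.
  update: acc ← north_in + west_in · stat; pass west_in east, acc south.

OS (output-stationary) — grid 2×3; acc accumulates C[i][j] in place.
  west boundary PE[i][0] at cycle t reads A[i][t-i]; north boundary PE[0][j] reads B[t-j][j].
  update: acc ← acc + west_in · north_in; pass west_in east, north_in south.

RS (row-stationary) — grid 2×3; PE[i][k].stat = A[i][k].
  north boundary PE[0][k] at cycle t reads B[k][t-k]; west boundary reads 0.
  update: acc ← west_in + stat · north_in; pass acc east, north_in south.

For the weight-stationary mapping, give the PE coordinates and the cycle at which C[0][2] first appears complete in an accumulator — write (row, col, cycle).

(row, col, cycle) = (2, 2, 4)

Under WS, C[0][2] lands at PE[2][2]:
  c0 r2c2: 0 / 0 / 0
  c1 r2c2: 0 / 0 / 0
  c2 r2c2: 0 / 0 / 0
  c3 r2c2: 0 / 0 / 0
  c4 r2c2: 79 / 1 / 79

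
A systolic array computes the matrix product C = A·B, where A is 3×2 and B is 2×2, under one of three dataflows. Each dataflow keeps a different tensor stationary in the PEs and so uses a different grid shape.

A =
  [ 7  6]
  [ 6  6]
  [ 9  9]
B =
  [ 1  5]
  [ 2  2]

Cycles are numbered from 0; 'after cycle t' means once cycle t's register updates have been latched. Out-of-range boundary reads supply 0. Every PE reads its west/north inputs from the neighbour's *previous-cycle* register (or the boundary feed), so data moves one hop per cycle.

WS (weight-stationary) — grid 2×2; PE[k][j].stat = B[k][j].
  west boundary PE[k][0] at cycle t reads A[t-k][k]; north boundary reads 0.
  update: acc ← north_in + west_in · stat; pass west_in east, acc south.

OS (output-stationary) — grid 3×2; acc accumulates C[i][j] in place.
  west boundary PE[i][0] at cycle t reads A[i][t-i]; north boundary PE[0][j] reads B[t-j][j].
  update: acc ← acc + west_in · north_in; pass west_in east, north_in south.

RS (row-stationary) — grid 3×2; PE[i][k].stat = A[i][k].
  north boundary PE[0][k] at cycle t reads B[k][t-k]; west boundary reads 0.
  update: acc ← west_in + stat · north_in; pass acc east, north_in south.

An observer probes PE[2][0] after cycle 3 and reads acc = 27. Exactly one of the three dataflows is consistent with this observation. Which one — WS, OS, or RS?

dataflow = OS

WS: PE[2][0] is outside its 2×2 grid.
Under OS (3×2), PE[2][0]:
  cycle 0: PE[2][0] → acc 0, east 0, south 0
  cycle 1: PE[2][0] → acc 0, east 0, south 0
  cycle 2: PE[2][0] → acc 9, east 9, south 1
  cycle 3: PE[2][0] → acc 27, east 9, south 2
Under RS (3×2), PE[2][0]:
  cycle 0: PE[2][0] → acc 0, east 0, south 0
  cycle 1: PE[2][0] → acc 0, east 0, south 0
  cycle 2: PE[2][0] → acc 9, east 9, south 1
  cycle 3: PE[2][0] → acc 45, east 45, south 5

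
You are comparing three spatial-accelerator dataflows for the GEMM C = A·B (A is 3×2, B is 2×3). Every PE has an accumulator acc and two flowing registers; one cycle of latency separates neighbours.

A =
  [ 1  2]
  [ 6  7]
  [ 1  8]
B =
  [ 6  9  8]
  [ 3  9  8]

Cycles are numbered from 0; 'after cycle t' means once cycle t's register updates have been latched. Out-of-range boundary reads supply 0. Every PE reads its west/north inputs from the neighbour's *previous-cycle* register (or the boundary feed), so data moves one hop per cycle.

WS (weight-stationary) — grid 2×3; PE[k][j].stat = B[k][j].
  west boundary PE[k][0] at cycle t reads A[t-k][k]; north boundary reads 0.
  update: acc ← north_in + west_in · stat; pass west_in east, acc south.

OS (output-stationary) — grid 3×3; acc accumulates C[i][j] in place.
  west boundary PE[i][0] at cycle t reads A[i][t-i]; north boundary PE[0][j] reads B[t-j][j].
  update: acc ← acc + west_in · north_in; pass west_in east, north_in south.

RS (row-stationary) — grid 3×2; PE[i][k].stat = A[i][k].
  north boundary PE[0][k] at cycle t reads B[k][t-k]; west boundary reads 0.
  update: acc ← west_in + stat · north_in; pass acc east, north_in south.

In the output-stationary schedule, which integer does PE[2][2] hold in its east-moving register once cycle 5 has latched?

register = 8

Tracing OS — 3×3 array, target PE[2][2]:
  [0] (1,2) acc=0 (h:0 v:0)
  [0] (2,1) acc=0 (h:0 v:0)
  [0] (2,2) acc=0 (h:0 v:0)
  [1] (1,2) acc=0 (h:0 v:0)
  [1] (2,1) acc=0 (h:0 v:0)
  [1] (2,2) acc=0 (h:0 v:0)
  [2] (1,2) acc=0 (h:0 v:0)
  [2] (2,1) acc=0 (h:0 v:0)
  [2] (2,2) acc=0 (h:0 v:0)
  [3] (1,2) acc=48 (h:6 v:8)
  [3] (2,1) acc=9 (h:1 v:9)
  [3] (2,2) acc=0 (h:0 v:0)
  [4] (1,2) acc=104 (h:7 v:8)
  [4] (2,1) acc=81 (h:8 v:9)
  [4] (2,2) acc=8 (h:1 v:8)
  [5] (1,2) acc=104 (h:0 v:0)
  [5] (2,1) acc=81 (h:0 v:0)
  [5] (2,2) acc=72 (h:8 v:8)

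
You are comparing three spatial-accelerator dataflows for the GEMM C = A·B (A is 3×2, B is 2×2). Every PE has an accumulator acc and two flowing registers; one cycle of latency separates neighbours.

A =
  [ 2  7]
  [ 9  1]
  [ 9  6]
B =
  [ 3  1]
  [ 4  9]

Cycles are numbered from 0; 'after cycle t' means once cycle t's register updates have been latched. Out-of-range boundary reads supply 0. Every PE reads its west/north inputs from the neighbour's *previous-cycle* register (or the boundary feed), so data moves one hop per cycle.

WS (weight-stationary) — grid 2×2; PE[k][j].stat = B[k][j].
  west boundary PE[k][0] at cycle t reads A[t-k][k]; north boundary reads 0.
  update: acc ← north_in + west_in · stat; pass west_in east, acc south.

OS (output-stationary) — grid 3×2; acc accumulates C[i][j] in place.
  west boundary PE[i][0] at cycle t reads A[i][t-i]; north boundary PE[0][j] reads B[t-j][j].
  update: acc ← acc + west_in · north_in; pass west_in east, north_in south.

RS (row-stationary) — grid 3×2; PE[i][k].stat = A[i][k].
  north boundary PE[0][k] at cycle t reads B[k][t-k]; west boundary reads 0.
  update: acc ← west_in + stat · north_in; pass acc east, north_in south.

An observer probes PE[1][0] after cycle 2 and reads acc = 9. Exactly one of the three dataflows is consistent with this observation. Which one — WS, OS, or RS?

dataflow = RS

— WS: 2×2; PE[1][0] trace:
  0: (1,0).acc=0  regs=<0,0>
  1: (1,0).acc=34  regs=<7,34>
  2: (1,0).acc=31  regs=<1,31>
— OS: 3×2; PE[1][0] trace:
  0: (1,0).acc=0  regs=<0,0>
  1: (1,0).acc=27  regs=<9,3>
  2: (1,0).acc=31  regs=<1,4>
— RS: 3×2; PE[1][0] trace:
  0: (1,0).acc=0  regs=<0,0>
  1: (1,0).acc=27  regs=<27,3>
  2: (1,0).acc=9  regs=<9,1>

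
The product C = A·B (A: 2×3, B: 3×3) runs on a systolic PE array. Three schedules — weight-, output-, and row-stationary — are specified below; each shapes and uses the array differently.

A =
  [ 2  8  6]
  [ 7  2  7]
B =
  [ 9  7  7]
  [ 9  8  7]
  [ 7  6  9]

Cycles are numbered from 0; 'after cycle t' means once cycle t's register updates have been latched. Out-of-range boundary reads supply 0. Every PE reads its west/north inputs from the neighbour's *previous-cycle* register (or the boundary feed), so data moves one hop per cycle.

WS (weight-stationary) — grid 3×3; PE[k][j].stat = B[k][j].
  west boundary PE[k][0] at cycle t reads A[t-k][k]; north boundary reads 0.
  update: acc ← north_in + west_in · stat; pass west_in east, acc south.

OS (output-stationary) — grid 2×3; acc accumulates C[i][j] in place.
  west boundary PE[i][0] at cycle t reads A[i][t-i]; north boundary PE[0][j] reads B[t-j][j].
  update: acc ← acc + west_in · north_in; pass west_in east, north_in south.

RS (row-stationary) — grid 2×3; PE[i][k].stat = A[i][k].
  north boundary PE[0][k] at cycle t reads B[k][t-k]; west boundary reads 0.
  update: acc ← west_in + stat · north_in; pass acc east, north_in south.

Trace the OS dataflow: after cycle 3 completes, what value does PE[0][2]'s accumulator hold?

PE[0][2].acc = 70

OS 2×3: PE[0][2] cycle-by-cycle (with neighbour feeds):
  @0  [0,1]  acc 0  |  →0  ↓0
  @0  [0,2]  acc 0  |  →0  ↓0
  @1  [0,1]  acc 14  |  →2  ↓7
  @1  [0,2]  acc 0  |  →0  ↓0
  @2  [0,1]  acc 78  |  →8  ↓8
  @2  [0,2]  acc 14  |  →2  ↓7
  @3  [0,1]  acc 114  |  →6  ↓6
  @3  [0,2]  acc 70  |  →8  ↓7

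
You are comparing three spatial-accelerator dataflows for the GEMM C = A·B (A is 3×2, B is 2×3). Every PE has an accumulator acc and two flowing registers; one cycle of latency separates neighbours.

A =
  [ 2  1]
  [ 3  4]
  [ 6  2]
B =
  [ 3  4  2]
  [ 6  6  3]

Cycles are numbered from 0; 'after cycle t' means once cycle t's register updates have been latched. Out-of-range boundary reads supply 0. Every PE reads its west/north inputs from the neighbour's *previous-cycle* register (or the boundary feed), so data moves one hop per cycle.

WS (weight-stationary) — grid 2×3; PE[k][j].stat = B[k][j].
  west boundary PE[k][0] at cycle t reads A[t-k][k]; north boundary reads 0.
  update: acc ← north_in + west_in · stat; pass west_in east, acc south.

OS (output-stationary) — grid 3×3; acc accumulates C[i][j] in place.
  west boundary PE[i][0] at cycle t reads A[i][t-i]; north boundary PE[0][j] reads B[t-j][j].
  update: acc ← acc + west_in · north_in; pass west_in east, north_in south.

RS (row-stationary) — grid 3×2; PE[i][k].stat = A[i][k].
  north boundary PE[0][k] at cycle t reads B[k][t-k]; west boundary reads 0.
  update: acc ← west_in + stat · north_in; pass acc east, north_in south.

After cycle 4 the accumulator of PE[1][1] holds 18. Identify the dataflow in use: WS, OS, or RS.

— WS: 2×3; PE[1][1] trace:
  t=0 PE[1][1]: acc=0 h=0 v=0
  t=1 PE[1][1]: acc=0 h=0 v=0
  t=2 PE[1][1]: acc=14 h=1 v=14
  t=3 PE[1][1]: acc=36 h=4 v=36
  t=4 PE[1][1]: acc=36 h=2 v=36
— OS: 3×3; PE[1][1] trace:
  t=0 PE[1][1]: acc=0 h=0 v=0
  t=1 PE[1][1]: acc=0 h=0 v=0
  t=2 PE[1][1]: acc=12 h=3 v=4
  t=3 PE[1][1]: acc=36 h=4 v=6
  t=4 PE[1][1]: acc=36 h=0 v=0
— RS: 3×2; PE[1][1] trace:
  t=0 PE[1][1]: acc=0 h=0 v=0
  t=1 PE[1][1]: acc=0 h=0 v=0
  t=2 PE[1][1]: acc=33 h=33 v=6
  t=3 PE[1][1]: acc=36 h=36 v=6
  t=4 PE[1][1]: acc=18 h=18 v=3

dataflow = RS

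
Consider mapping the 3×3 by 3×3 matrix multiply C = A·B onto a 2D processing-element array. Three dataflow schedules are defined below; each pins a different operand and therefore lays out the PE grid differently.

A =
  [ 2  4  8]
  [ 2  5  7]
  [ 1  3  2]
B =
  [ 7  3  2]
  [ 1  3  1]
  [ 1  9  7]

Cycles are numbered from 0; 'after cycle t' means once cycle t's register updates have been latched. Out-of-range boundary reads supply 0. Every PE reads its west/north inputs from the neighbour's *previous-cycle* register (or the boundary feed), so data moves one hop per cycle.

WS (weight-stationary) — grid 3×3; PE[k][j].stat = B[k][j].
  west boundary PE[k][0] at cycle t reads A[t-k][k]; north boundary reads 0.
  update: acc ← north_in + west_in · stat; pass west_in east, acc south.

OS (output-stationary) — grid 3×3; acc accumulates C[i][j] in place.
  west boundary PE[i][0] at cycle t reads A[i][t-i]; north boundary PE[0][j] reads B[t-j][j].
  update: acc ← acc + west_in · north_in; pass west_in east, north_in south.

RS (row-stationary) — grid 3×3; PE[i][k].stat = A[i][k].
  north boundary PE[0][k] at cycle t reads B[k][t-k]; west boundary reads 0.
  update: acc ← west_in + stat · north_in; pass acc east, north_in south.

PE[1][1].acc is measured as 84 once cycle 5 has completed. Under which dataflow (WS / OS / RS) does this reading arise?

WS [3×3] PE[1][1] across cycles:
  @0  [1,1]  acc 0  |  →0  ↓0
  @1  [1,1]  acc 0  |  →0  ↓0
  @2  [1,1]  acc 18  |  →4  ↓18
  @3  [1,1]  acc 21  |  →5  ↓21
  @4  [1,1]  acc 12  |  →3  ↓12
  @5  [1,1]  acc 0  |  →0  ↓0
OS [3×3] PE[1][1] across cycles:
  @0  [1,1]  acc 0  |  →0  ↓0
  @1  [1,1]  acc 0  |  →0  ↓0
  @2  [1,1]  acc 6  |  →2  ↓3
  @3  [1,1]  acc 21  |  →5  ↓3
  @4  [1,1]  acc 84  |  →7  ↓9
  @5  [1,1]  acc 84  |  →0  ↓0
RS [3×3] PE[1][1] across cycles:
  @0  [1,1]  acc 0  |  →0  ↓0
  @1  [1,1]  acc 0  |  →0  ↓0
  @2  [1,1]  acc 19  |  →19  ↓1
  @3  [1,1]  acc 21  |  →21  ↓3
  @4  [1,1]  acc 9  |  →9  ↓1
  @5  [1,1]  acc 0  |  →0  ↓0

dataflow = OS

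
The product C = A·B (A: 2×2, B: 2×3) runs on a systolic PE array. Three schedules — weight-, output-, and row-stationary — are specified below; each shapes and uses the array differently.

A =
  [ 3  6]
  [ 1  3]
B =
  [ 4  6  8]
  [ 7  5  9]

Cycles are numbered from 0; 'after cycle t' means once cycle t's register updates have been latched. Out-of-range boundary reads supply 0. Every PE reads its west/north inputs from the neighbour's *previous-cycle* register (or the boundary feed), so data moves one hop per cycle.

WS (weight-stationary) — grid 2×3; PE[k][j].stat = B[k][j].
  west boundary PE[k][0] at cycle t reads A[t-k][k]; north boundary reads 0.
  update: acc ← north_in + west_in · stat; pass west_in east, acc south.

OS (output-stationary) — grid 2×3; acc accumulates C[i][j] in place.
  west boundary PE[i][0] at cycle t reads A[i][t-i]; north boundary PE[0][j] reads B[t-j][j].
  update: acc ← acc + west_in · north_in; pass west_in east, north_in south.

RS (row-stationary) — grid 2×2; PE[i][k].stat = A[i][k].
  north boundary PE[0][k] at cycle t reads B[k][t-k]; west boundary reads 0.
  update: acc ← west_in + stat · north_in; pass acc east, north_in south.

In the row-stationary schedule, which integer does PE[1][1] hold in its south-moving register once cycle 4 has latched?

RS (2×2). Following PE[1][1] plus its west/north inputs:
  t=0 PE[0][1]: acc=0 h=0 v=0
  t=0 PE[1][0]: acc=0 h=0 v=0
  t=0 PE[1][1]: acc=0 h=0 v=0
  t=1 PE[0][1]: acc=54 h=54 v=7
  t=1 PE[1][0]: acc=4 h=4 v=4
  t=1 PE[1][1]: acc=0 h=0 v=0
  t=2 PE[0][1]: acc=48 h=48 v=5
  t=2 PE[1][0]: acc=6 h=6 v=6
  t=2 PE[1][1]: acc=25 h=25 v=7
  t=3 PE[0][1]: acc=78 h=78 v=9
  t=3 PE[1][0]: acc=8 h=8 v=8
  t=3 PE[1][1]: acc=21 h=21 v=5
  t=4 PE[0][1]: acc=0 h=0 v=0
  t=4 PE[1][0]: acc=0 h=0 v=0
  t=4 PE[1][1]: acc=35 h=35 v=9

register = 9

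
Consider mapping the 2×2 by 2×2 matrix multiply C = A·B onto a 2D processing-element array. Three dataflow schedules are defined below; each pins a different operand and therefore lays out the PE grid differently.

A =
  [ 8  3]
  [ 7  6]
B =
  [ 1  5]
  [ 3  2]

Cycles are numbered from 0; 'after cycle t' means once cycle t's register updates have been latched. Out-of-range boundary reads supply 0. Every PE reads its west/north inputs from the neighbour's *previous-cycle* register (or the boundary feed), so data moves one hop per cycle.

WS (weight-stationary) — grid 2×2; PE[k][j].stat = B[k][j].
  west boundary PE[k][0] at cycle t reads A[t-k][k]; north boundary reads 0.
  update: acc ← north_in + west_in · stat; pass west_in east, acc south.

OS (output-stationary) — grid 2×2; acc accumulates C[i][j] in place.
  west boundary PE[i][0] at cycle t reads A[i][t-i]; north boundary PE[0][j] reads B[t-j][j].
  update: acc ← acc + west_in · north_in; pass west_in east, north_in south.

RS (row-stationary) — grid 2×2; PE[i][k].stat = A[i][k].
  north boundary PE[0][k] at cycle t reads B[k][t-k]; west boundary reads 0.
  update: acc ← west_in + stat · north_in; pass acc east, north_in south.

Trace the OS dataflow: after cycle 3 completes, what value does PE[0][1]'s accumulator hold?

PE[0][1].acc = 46

OS 2×2: PE[0][1] cycle-by-cycle (with neighbour feeds):
  after 0 — PE[0][0] acc=8, pass-E 8, pass-S 1
  after 0 — PE[0][1] acc=0, pass-E 0, pass-S 0
  after 1 — PE[0][0] acc=17, pass-E 3, pass-S 3
  after 1 — PE[0][1] acc=40, pass-E 8, pass-S 5
  after 2 — PE[0][0] acc=17, pass-E 0, pass-S 0
  after 2 — PE[0][1] acc=46, pass-E 3, pass-S 2
  after 3 — PE[0][0] acc=17, pass-E 0, pass-S 0
  after 3 — PE[0][1] acc=46, pass-E 0, pass-S 0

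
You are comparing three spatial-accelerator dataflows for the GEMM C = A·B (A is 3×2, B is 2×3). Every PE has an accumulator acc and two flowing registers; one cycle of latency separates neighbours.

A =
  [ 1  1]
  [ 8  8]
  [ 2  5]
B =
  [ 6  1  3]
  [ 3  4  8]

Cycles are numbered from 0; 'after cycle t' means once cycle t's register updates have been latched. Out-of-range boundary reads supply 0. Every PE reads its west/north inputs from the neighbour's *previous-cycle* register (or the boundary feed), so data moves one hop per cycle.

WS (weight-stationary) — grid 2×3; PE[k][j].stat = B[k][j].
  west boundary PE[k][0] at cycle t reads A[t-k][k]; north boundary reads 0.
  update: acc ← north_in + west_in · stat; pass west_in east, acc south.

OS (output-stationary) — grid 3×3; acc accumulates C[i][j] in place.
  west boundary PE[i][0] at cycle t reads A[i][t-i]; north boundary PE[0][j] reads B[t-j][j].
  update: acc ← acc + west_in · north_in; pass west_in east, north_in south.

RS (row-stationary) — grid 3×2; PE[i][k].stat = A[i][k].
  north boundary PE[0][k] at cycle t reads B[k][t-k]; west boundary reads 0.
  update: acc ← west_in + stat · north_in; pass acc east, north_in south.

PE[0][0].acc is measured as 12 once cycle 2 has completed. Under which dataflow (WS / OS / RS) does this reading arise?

dataflow = WS

Under WS (2×3), PE[0][0]:
  t=0 PE[0][0]: acc=6 h=1 v=6
  t=1 PE[0][0]: acc=48 h=8 v=48
  t=2 PE[0][0]: acc=12 h=2 v=12
Under OS (3×3), PE[0][0]:
  t=0 PE[0][0]: acc=6 h=1 v=6
  t=1 PE[0][0]: acc=9 h=1 v=3
  t=2 PE[0][0]: acc=9 h=0 v=0
Under RS (3×2), PE[0][0]:
  t=0 PE[0][0]: acc=6 h=6 v=6
  t=1 PE[0][0]: acc=1 h=1 v=1
  t=2 PE[0][0]: acc=3 h=3 v=3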